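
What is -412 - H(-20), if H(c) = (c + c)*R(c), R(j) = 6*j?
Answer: -5212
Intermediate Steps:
H(c) = 12*c**2 (H(c) = (c + c)*(6*c) = (2*c)*(6*c) = 12*c**2)
-412 - H(-20) = -412 - 12*(-20)**2 = -412 - 12*400 = -412 - 1*4800 = -412 - 4800 = -5212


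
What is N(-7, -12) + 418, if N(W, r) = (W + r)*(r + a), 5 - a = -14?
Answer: 285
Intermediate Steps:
a = 19 (a = 5 - 1*(-14) = 5 + 14 = 19)
N(W, r) = (19 + r)*(W + r) (N(W, r) = (W + r)*(r + 19) = (W + r)*(19 + r) = (19 + r)*(W + r))
N(-7, -12) + 418 = ((-12)² + 19*(-7) + 19*(-12) - 7*(-12)) + 418 = (144 - 133 - 228 + 84) + 418 = -133 + 418 = 285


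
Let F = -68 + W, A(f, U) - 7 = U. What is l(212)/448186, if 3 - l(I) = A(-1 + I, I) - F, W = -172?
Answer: -228/224093 ≈ -0.0010174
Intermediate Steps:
A(f, U) = 7 + U
F = -240 (F = -68 - 172 = -240)
l(I) = -244 - I (l(I) = 3 - ((7 + I) - 1*(-240)) = 3 - ((7 + I) + 240) = 3 - (247 + I) = 3 + (-247 - I) = -244 - I)
l(212)/448186 = (-244 - 1*212)/448186 = (-244 - 212)*(1/448186) = -456*1/448186 = -228/224093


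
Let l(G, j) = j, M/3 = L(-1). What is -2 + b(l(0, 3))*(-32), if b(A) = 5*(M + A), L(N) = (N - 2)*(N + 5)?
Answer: 5278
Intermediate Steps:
L(N) = (-2 + N)*(5 + N)
M = -36 (M = 3*(-10 + (-1)**2 + 3*(-1)) = 3*(-10 + 1 - 3) = 3*(-12) = -36)
b(A) = -180 + 5*A (b(A) = 5*(-36 + A) = -180 + 5*A)
-2 + b(l(0, 3))*(-32) = -2 + (-180 + 5*3)*(-32) = -2 + (-180 + 15)*(-32) = -2 - 165*(-32) = -2 + 5280 = 5278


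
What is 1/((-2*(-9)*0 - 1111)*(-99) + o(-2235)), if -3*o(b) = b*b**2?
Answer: 1/3721552614 ≈ 2.6871e-10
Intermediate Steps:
o(b) = -b**3/3 (o(b) = -b*b**2/3 = -b**3/3)
1/((-2*(-9)*0 - 1111)*(-99) + o(-2235)) = 1/((-2*(-9)*0 - 1111)*(-99) - 1/3*(-2235)**3) = 1/((18*0 - 1111)*(-99) - 1/3*(-11164327875)) = 1/((0 - 1111)*(-99) + 3721442625) = 1/(-1111*(-99) + 3721442625) = 1/(109989 + 3721442625) = 1/3721552614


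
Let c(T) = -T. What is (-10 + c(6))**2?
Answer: 256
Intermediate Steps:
(-10 + c(6))**2 = (-10 - 1*6)**2 = (-10 - 6)**2 = (-16)**2 = 256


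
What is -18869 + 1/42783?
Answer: -807272426/42783 ≈ -18869.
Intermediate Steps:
-18869 + 1/42783 = -807272426/42783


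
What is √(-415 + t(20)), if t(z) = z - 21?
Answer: 4*I*√26 ≈ 20.396*I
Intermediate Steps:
t(z) = -21 + z
√(-415 + t(20)) = √(-415 + (-21 + 20)) = √(-415 - 1) = √(-416) = 4*I*√26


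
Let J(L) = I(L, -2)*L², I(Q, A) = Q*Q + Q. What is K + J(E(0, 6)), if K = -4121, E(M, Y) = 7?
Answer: -1377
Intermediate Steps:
I(Q, A) = Q + Q² (I(Q, A) = Q² + Q = Q + Q²)
J(L) = L³*(1 + L) (J(L) = (L*(1 + L))*L² = L³*(1 + L))
K + J(E(0, 6)) = -4121 + 7³*(1 + 7) = -4121 + 343*8 = -4121 + 2744 = -1377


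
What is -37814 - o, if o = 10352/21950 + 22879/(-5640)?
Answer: -468085376323/12379800 ≈ -37810.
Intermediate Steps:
o = -44380877/12379800 (o = 10352*(1/21950) + 22879*(-1/5640) = 5176/10975 - 22879/5640 = -44380877/12379800 ≈ -3.5849)
-37814 - o = -37814 - 1*(-44380877/12379800) = -37814 + 44380877/12379800 = -468085376323/12379800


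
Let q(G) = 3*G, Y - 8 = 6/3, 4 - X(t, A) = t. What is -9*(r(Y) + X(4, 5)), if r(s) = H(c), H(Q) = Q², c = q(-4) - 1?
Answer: -1521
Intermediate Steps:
X(t, A) = 4 - t
Y = 10 (Y = 8 + 6/3 = 8 + 6*(⅓) = 8 + 2 = 10)
c = -13 (c = 3*(-4) - 1 = -12 - 1 = -13)
r(s) = 169 (r(s) = (-13)² = 169)
-9*(r(Y) + X(4, 5)) = -9*(169 + (4 - 1*4)) = -9*(169 + (4 - 4)) = -9*(169 + 0) = -9*169 = -1521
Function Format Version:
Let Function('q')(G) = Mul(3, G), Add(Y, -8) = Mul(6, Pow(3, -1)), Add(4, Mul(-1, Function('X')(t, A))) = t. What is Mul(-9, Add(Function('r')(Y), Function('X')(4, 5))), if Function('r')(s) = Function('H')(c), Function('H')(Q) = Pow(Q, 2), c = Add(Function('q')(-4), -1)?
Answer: -1521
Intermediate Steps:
Function('X')(t, A) = Add(4, Mul(-1, t))
Y = 10 (Y = Add(8, Mul(6, Pow(3, -1))) = Add(8, Mul(6, Rational(1, 3))) = Add(8, 2) = 10)
c = -13 (c = Add(Mul(3, -4), -1) = Add(-12, -1) = -13)
Function('r')(s) = 169 (Function('r')(s) = Pow(-13, 2) = 169)
Mul(-9, Add(Function('r')(Y), Function('X')(4, 5))) = Mul(-9, Add(169, Add(4, Mul(-1, 4)))) = Mul(-9, Add(169, Add(4, -4))) = Mul(-9, Add(169, 0)) = Mul(-9, 169) = -1521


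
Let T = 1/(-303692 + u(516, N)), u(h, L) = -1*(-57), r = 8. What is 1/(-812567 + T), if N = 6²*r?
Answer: -303635/246723781046 ≈ -1.2307e-6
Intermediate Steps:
N = 288 (N = 6²*8 = 36*8 = 288)
u(h, L) = 57
T = -1/303635 (T = 1/(-303692 + 57) = 1/(-303635) = -1/303635 ≈ -3.2934e-6)
1/(-812567 + T) = 1/(-812567 - 1/303635) = 1/(-246723781046/303635) = -303635/246723781046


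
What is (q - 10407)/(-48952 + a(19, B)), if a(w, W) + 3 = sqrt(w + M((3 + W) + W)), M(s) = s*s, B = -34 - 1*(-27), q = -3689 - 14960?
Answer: 284487296/479318377 + 58112*sqrt(35)/2396591885 ≈ 0.59367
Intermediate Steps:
q = -18649
B = -7 (B = -34 + 27 = -7)
M(s) = s**2
a(w, W) = -3 + sqrt(w + (3 + 2*W)**2) (a(w, W) = -3 + sqrt(w + ((3 + W) + W)**2) = -3 + sqrt(w + (3 + 2*W)**2))
(q - 10407)/(-48952 + a(19, B)) = (-18649 - 10407)/(-48952 + (-3 + sqrt(19 + (3 + 2*(-7))**2))) = -29056/(-48952 + (-3 + sqrt(19 + (3 - 14)**2))) = -29056/(-48952 + (-3 + sqrt(19 + (-11)**2))) = -29056/(-48952 + (-3 + sqrt(19 + 121))) = -29056/(-48952 + (-3 + sqrt(140))) = -29056/(-48952 + (-3 + 2*sqrt(35))) = -29056/(-48955 + 2*sqrt(35))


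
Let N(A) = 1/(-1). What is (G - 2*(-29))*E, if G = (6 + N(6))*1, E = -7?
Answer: -441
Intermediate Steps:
N(A) = -1 (N(A) = 1*(-1) = -1)
G = 5 (G = (6 - 1)*1 = 5*1 = 5)
(G - 2*(-29))*E = (5 - 2*(-29))*(-7) = (5 + 58)*(-7) = 63*(-7) = -441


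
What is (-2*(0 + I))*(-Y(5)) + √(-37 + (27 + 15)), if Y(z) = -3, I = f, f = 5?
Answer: -30 + √5 ≈ -27.764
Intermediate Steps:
I = 5
(-2*(0 + I))*(-Y(5)) + √(-37 + (27 + 15)) = (-2*(0 + 5))*(-1*(-3)) + √(-37 + (27 + 15)) = -2*5*3 + √(-37 + 42) = -10*3 + √5 = -30 + √5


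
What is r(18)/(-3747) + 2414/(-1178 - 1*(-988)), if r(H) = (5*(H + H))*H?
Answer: -1610143/118655 ≈ -13.570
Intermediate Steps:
r(H) = 10*H**2 (r(H) = (5*(2*H))*H = (10*H)*H = 10*H**2)
r(18)/(-3747) + 2414/(-1178 - 1*(-988)) = (10*18**2)/(-3747) + 2414/(-1178 - 1*(-988)) = (10*324)*(-1/3747) + 2414/(-1178 + 988) = 3240*(-1/3747) + 2414/(-190) = -1080/1249 + 2414*(-1/190) = -1080/1249 - 1207/95 = -1610143/118655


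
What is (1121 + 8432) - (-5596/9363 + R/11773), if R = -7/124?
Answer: 130584250515961/13668594276 ≈ 9553.6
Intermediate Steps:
R = -7/124 (R = -7*1/124 = -7/124 ≈ -0.056452)
(1121 + 8432) - (-5596/9363 + R/11773) = (1121 + 8432) - (-5596/9363 - 7/124/11773) = 9553 - (-5596*1/9363 - 7/124*1/11773) = 9553 - (-5596/9363 - 7/1459852) = 9553 - 1*(-8169397333/13668594276) = 9553 + 8169397333/13668594276 = 130584250515961/13668594276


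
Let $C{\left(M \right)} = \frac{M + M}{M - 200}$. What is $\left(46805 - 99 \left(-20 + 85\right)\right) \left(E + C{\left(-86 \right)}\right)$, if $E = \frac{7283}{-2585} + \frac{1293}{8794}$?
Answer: $- \frac{224394487407}{2686567} \approx -83525.0$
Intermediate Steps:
$E = - \frac{60704297}{22732490}$ ($E = 7283 \left(- \frac{1}{2585}\right) + 1293 \cdot \frac{1}{8794} = - \frac{7283}{2585} + \frac{1293}{8794} = - \frac{60704297}{22732490} \approx -2.6704$)
$C{\left(M \right)} = \frac{2 M}{-200 + M}$
$\left(46805 - 99 \left(-20 + 85\right)\right) \left(E + C{\left(-86 \right)}\right) = \left(46805 - 99 \left(-20 + 85\right)\right) \left(- \frac{60704297}{22732490} + 2 \left(-86\right) \frac{1}{-200 - 86}\right) = \left(46805 - 6435\right) \left(- \frac{60704297}{22732490} + 2 \left(-86\right) \frac{1}{-286}\right) = \left(46805 - 6435\right) \left(- \frac{60704297}{22732490} + 2 \left(-86\right) \left(- \frac{1}{286}\right)\right) = 40370 \left(- \frac{60704297}{22732490} + \frac{86}{143}\right) = 40370 \left(- \frac{611429121}{295522370}\right) = - \frac{224394487407}{2686567}$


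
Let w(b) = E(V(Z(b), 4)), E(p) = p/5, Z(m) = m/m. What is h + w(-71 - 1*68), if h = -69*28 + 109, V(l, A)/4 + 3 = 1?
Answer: -9123/5 ≈ -1824.6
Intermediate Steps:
Z(m) = 1
V(l, A) = -8 (V(l, A) = -12 + 4*1 = -12 + 4 = -8)
E(p) = p/5 (E(p) = p*(⅕) = p/5)
w(b) = -8/5 (w(b) = (⅕)*(-8) = -8/5)
h = -1823 (h = -1932 + 109 = -1823)
h + w(-71 - 1*68) = -1823 - 8/5 = -9123/5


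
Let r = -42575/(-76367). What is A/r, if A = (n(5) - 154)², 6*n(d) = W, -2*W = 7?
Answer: 10511230247/245232 ≈ 42862.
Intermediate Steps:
W = -7/2 (W = -½*7 = -7/2 ≈ -3.5000)
n(d) = -7/12 (n(d) = (⅙)*(-7/2) = -7/12)
r = 42575/76367 (r = -42575*(-1/76367) = 42575/76367 ≈ 0.55751)
A = 3441025/144 (A = (-7/12 - 154)² = (-1855/12)² = 3441025/144 ≈ 23896.)
A/r = 3441025/(144*(42575/76367)) = (3441025/144)*(76367/42575) = 10511230247/245232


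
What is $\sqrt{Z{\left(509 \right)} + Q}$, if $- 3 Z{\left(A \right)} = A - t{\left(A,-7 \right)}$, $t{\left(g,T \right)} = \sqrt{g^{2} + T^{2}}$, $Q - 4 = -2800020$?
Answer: $\frac{\sqrt{-25201671 + 3 \sqrt{259130}}}{3} \approx 1673.3 i$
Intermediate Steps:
$Q = -2800016$ ($Q = 4 - 2800020 = -2800016$)
$t{\left(g,T \right)} = \sqrt{T^{2} + g^{2}}$
$Z{\left(A \right)} = - \frac{A}{3} + \frac{\sqrt{49 + A^{2}}}{3}$ ($Z{\left(A \right)} = - \frac{A - \sqrt{\left(-7\right)^{2} + A^{2}}}{3} = - \frac{A - \sqrt{49 + A^{2}}}{3} = - \frac{A}{3} + \frac{\sqrt{49 + A^{2}}}{3}$)
$\sqrt{Z{\left(509 \right)} + Q} = \sqrt{\left(\left(- \frac{1}{3}\right) 509 + \frac{\sqrt{49 + 509^{2}}}{3}\right) - 2800016} = \sqrt{\left(- \frac{509}{3} + \frac{\sqrt{49 + 259081}}{3}\right) - 2800016} = \sqrt{\left(- \frac{509}{3} + \frac{\sqrt{259130}}{3}\right) - 2800016} = \sqrt{- \frac{8400557}{3} + \frac{\sqrt{259130}}{3}}$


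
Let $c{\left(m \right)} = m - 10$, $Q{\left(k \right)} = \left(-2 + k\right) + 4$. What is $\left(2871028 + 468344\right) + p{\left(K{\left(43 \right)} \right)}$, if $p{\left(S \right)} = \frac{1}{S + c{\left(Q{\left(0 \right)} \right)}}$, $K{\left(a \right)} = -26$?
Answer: $\frac{113538647}{34} \approx 3.3394 \cdot 10^{6}$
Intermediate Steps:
$Q{\left(k \right)} = 2 + k$
$c{\left(m \right)} = -10 + m$
$p{\left(S \right)} = \frac{1}{-8 + S}$ ($p{\left(S \right)} = \frac{1}{S + \left(-10 + \left(2 + 0\right)\right)} = \frac{1}{S + \left(-10 + 2\right)} = \frac{1}{S - 8} = \frac{1}{-8 + S}$)
$\left(2871028 + 468344\right) + p{\left(K{\left(43 \right)} \right)} = \left(2871028 + 468344\right) + \frac{1}{-8 - 26} = 3339372 + \frac{1}{-34} = 3339372 - \frac{1}{34} = \frac{113538647}{34}$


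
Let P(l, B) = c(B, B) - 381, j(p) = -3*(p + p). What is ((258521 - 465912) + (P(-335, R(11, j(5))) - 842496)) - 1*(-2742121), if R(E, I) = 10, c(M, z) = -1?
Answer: 1691852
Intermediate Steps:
j(p) = -6*p
P(l, B) = -382 (P(l, B) = -1 - 381 = -382)
((258521 - 465912) + (P(-335, R(11, j(5))) - 842496)) - 1*(-2742121) = ((258521 - 465912) + (-382 - 842496)) - 1*(-2742121) = (-207391 - 842878) + 2742121 = -1050269 + 2742121 = 1691852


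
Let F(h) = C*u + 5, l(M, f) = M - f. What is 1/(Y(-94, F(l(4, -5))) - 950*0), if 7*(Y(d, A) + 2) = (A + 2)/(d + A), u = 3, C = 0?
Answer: -89/179 ≈ -0.49721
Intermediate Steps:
F(h) = 5 (F(h) = 0*3 + 5 = 0 + 5 = 5)
Y(d, A) = -2 + (2 + A)/(7*(A + d)) (Y(d, A) = -2 + ((A + 2)/(d + A))/7 = -2 + ((2 + A)/(A + d))/7 = -2 + (2 + A)/(7*(A + d)))
1/(Y(-94, F(l(4, -5))) - 950*0) = 1/((2 - 14*(-94) - 13*5)/(7*(5 - 94)) - 950*0) = 1/((⅐)*(2 + 1316 - 65)/(-89) + 0) = 1/((⅐)*(-1/89)*1253 + 0) = 1/(-179/89 + 0) = 1/(-179/89) = -89/179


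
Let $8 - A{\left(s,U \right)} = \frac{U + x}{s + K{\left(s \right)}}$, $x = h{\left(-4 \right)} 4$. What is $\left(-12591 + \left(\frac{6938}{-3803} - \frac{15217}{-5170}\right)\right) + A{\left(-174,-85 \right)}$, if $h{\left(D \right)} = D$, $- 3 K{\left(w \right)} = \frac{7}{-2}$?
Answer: $- \frac{256543709257003}{20388985870} \approx -12582.0$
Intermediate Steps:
$K{\left(w \right)} = \frac{7}{6}$ ($K{\left(w \right)} = - \frac{7 \frac{1}{-2}}{3} = - \frac{7 \left(- \frac{1}{2}\right)}{3} = \left(- \frac{1}{3}\right) \left(- \frac{7}{2}\right) = \frac{7}{6}$)
$x = -16$ ($x = \left(-4\right) 4 = -16$)
$A{\left(s,U \right)} = 8 - \frac{-16 + U}{\frac{7}{6} + s}$ ($A{\left(s,U \right)} = 8 - \frac{U - 16}{s + \frac{7}{6}} = 8 - \frac{-16 + U}{\frac{7}{6} + s}$)
$\left(-12591 + \left(\frac{6938}{-3803} - \frac{15217}{-5170}\right)\right) + A{\left(-174,-85 \right)} = \left(-12591 + \left(\frac{6938}{-3803} - \frac{15217}{-5170}\right)\right) + \frac{2 \left(76 - -255 + 24 \left(-174\right)\right)}{7 + 6 \left(-174\right)} = \left(-12591 + \left(6938 \left(- \frac{1}{3803}\right) - - \frac{15217}{5170}\right)\right) + \frac{2 \left(76 + 255 - 4176\right)}{7 - 1044} = \left(-12591 + \left(- \frac{6938}{3803} + \frac{15217}{5170}\right)\right) + 2 \frac{1}{-1037} \left(-3845\right) = \left(-12591 + \frac{22000791}{19661510}\right) + 2 \left(- \frac{1}{1037}\right) \left(-3845\right) = - \frac{247536071619}{19661510} + \frac{7690}{1037} = - \frac{256543709257003}{20388985870}$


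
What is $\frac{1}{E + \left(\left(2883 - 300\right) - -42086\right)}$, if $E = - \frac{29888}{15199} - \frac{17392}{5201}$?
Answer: $\frac{79049999}{3530664616835} \approx 2.239 \cdot 10^{-5}$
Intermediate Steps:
$E = - \frac{419788496}{79049999}$ ($E = \left(-29888\right) \frac{1}{15199} - \frac{17392}{5201} = - \frac{29888}{15199} - \frac{17392}{5201} = - \frac{419788496}{79049999} \approx -5.3104$)
$\frac{1}{E + \left(\left(2883 - 300\right) - -42086\right)} = \frac{1}{- \frac{419788496}{79049999} + \left(\left(2883 - 300\right) - -42086\right)} = \frac{1}{- \frac{419788496}{79049999} + \left(\left(2883 - 300\right) + 42086\right)} = \frac{1}{- \frac{419788496}{79049999} + \left(2583 + 42086\right)} = \frac{1}{- \frac{419788496}{79049999} + 44669} = \frac{1}{\frac{3530664616835}{79049999}} = \frac{79049999}{3530664616835}$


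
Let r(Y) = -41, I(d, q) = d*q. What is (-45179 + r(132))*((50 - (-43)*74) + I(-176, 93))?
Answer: 594009920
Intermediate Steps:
(-45179 + r(132))*((50 - (-43)*74) + I(-176, 93)) = (-45179 - 41)*((50 - (-43)*74) - 176*93) = -45220*((50 - 43*(-74)) - 16368) = -45220*((50 + 3182) - 16368) = -45220*(3232 - 16368) = -45220*(-13136) = 594009920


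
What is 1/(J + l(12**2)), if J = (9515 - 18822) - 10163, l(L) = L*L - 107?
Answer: 1/1159 ≈ 0.00086281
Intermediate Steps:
l(L) = -107 + L**2 (l(L) = L**2 - 107 = -107 + L**2)
J = -19470 (J = -9307 - 10163 = -19470)
1/(J + l(12**2)) = 1/(-19470 + (-107 + (12**2)**2)) = 1/(-19470 + (-107 + 144**2)) = 1/(-19470 + (-107 + 20736)) = 1/(-19470 + 20629) = 1/1159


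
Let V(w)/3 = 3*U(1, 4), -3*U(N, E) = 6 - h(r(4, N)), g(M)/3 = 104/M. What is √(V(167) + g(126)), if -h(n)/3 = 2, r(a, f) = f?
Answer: 8*I*√231/21 ≈ 5.79*I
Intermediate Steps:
h(n) = -6 (h(n) = -3*2 = -6)
g(M) = 312/M (g(M) = 3*(104/M) = 312/M)
U(N, E) = -4 (U(N, E) = -(6 - 1*(-6))/3 = -(6 + 6)/3 = -⅓*12 = -4)
V(w) = -36 (V(w) = 3*(3*(-4)) = 3*(-12) = -36)
√(V(167) + g(126)) = √(-36 + 312/126) = √(-36 + 312*(1/126)) = √(-36 + 52/21) = √(-704/21) = 8*I*√231/21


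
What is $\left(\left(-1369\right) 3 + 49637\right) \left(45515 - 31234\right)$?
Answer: $650213930$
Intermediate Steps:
$\left(\left(-1369\right) 3 + 49637\right) \left(45515 - 31234\right) = \left(-4107 + 49637\right) 14281 = 45530 \cdot 14281 = 650213930$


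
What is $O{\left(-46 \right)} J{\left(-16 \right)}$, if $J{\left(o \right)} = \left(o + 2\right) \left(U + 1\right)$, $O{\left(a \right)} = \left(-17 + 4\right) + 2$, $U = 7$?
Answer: $1232$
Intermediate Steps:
$O{\left(a \right)} = -11$ ($O{\left(a \right)} = -13 + 2 = -11$)
$J{\left(o \right)} = 16 + 8 o$ ($J{\left(o \right)} = \left(o + 2\right) \left(7 + 1\right) = \left(2 + o\right) 8 = 16 + 8 o$)
$O{\left(-46 \right)} J{\left(-16 \right)} = - 11 \left(16 + 8 \left(-16\right)\right) = - 11 \left(16 - 128\right) = \left(-11\right) \left(-112\right) = 1232$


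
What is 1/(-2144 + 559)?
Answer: -1/1585 ≈ -0.00063092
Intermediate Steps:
1/(-2144 + 559) = 1/(-1585) = -1/1585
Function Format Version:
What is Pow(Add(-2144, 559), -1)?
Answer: Rational(-1, 1585) ≈ -0.00063092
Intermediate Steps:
Pow(Add(-2144, 559), -1) = Pow(-1585, -1) = Rational(-1, 1585)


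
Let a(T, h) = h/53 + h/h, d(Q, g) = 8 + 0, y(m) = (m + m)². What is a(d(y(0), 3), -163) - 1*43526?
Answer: -2306988/53 ≈ -43528.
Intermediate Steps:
y(m) = 4*m² (y(m) = (2*m)² = 4*m²)
d(Q, g) = 8
a(T, h) = 1 + h/53 (a(T, h) = h*(1/53) + 1 = h/53 + 1 = 1 + h/53)
a(d(y(0), 3), -163) - 1*43526 = (1 + (1/53)*(-163)) - 1*43526 = (1 - 163/53) - 43526 = -110/53 - 43526 = -2306988/53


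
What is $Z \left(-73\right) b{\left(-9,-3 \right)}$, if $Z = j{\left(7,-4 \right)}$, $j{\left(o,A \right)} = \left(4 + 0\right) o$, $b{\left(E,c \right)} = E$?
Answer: $18396$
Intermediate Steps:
$j{\left(o,A \right)} = 4 o$
$Z = 28$ ($Z = 4 \cdot 7 = 28$)
$Z \left(-73\right) b{\left(-9,-3 \right)} = 28 \left(-73\right) \left(-9\right) = \left(-2044\right) \left(-9\right) = 18396$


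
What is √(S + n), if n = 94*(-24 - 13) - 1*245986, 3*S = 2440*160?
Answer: 2*I*√268494/3 ≈ 345.44*I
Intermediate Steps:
S = 390400/3 (S = (2440*160)/3 = (⅓)*390400 = 390400/3 ≈ 1.3013e+5)
n = -249464 (n = 94*(-37) - 245986 = -3478 - 245986 = -249464)
√(S + n) = √(390400/3 - 249464) = √(-357992/3) = 2*I*√268494/3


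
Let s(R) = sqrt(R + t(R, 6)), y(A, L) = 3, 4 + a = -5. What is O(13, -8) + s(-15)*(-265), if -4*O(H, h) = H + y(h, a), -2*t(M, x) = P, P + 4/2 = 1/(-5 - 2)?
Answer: -4 - 265*I*sqrt(2730)/14 ≈ -4.0 - 989.01*I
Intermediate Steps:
a = -9 (a = -4 - 5 = -9)
P = -15/7 (P = -2 + 1/(-5 - 2) = -2 + 1/(-7) = -2 - 1/7 = -15/7 ≈ -2.1429)
t(M, x) = 15/14 (t(M, x) = -1/2*(-15/7) = 15/14)
O(H, h) = -3/4 - H/4 (O(H, h) = -(H + 3)/4 = -(3 + H)/4 = -3/4 - H/4)
s(R) = sqrt(15/14 + R) (s(R) = sqrt(R + 15/14) = sqrt(15/14 + R))
O(13, -8) + s(-15)*(-265) = (-3/4 - 1/4*13) + (sqrt(210 + 196*(-15))/14)*(-265) = (-3/4 - 13/4) + (sqrt(210 - 2940)/14)*(-265) = -4 + (sqrt(-2730)/14)*(-265) = -4 + ((I*sqrt(2730))/14)*(-265) = -4 + (I*sqrt(2730)/14)*(-265) = -4 - 265*I*sqrt(2730)/14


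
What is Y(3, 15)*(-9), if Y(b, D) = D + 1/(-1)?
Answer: -126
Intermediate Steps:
Y(b, D) = -1 + D (Y(b, D) = D - 1 = -1 + D)
Y(3, 15)*(-9) = (-1 + 15)*(-9) = 14*(-9) = -126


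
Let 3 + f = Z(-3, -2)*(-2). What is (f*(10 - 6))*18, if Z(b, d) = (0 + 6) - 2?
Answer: -792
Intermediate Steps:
Z(b, d) = 4 (Z(b, d) = 6 - 2 = 4)
f = -11 (f = -3 + 4*(-2) = -3 - 8 = -11)
(f*(10 - 6))*18 = -11*(10 - 6)*18 = -11*4*18 = -44*18 = -792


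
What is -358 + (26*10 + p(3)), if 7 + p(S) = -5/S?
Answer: -320/3 ≈ -106.67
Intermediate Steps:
p(S) = -7 - 5/S
-358 + (26*10 + p(3)) = -358 + (26*10 + (-7 - 5/3)) = -358 + (260 + (-7 - 5*⅓)) = -358 + (260 + (-7 - 5/3)) = -358 + (260 - 26/3) = -358 + 754/3 = -320/3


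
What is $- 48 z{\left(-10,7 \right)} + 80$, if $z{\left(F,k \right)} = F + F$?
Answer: $1040$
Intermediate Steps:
$z{\left(F,k \right)} = 2 F$
$- 48 z{\left(-10,7 \right)} + 80 = - 48 \cdot 2 \left(-10\right) + 80 = \left(-48\right) \left(-20\right) + 80 = 960 + 80 = 1040$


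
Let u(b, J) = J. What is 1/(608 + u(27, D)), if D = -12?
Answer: 1/596 ≈ 0.0016779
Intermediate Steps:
1/(608 + u(27, D)) = 1/(608 - 12) = 1/596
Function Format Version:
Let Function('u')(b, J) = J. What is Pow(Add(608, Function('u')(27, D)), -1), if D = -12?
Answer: Rational(1, 596) ≈ 0.0016779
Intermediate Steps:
Pow(Add(608, Function('u')(27, D)), -1) = Pow(Add(608, -12), -1) = Pow(596, -1) = Rational(1, 596)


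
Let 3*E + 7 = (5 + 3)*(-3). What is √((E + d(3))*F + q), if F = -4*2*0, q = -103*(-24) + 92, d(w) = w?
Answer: 2*√641 ≈ 50.636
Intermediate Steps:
E = -31/3 (E = -7/3 + ((5 + 3)*(-3))/3 = -7/3 + (8*(-3))/3 = -7/3 + (⅓)*(-24) = -7/3 - 8 = -31/3 ≈ -10.333)
q = 2564 (q = 2472 + 92 = 2564)
F = 0 (F = -8*0 = 0)
√((E + d(3))*F + q) = √((-31/3 + 3)*0 + 2564) = √(-22/3*0 + 2564) = √(0 + 2564) = √2564 = 2*√641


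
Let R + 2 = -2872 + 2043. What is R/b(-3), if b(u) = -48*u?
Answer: -277/48 ≈ -5.7708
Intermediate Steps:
R = -831 (R = -2 + (-2872 + 2043) = -2 - 829 = -831)
R/b(-3) = -831/((-48*(-3))) = -831/144 = -831*1/144 = -277/48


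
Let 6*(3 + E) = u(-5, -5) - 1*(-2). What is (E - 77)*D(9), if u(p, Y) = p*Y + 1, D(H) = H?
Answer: -678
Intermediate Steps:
u(p, Y) = 1 + Y*p (u(p, Y) = Y*p + 1 = 1 + Y*p)
E = 5/3 (E = -3 + ((1 - 5*(-5)) - 1*(-2))/6 = -3 + ((1 + 25) + 2)/6 = -3 + (26 + 2)/6 = -3 + (1/6)*28 = -3 + 14/3 = 5/3 ≈ 1.6667)
(E - 77)*D(9) = (5/3 - 77)*9 = -226/3*9 = -678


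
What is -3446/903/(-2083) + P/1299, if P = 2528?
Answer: 1586505142/814450917 ≈ 1.9479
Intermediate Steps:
-3446/903/(-2083) + P/1299 = -3446/903/(-2083) + 2528/1299 = -3446*1/903*(-1/2083) + 2528*(1/1299) = -3446/903*(-1/2083) + 2528/1299 = 3446/1880949 + 2528/1299 = 1586505142/814450917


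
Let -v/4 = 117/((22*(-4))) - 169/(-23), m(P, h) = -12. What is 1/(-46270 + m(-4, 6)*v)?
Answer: -253/11633224 ≈ -2.1748e-5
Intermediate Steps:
v = -12181/506 (v = -4*(117/((22*(-4))) - 169/(-23)) = -4*(117/(-88) - 169*(-1/23)) = -4*(117*(-1/88) + 169/23) = -4*(-117/88 + 169/23) = -4*12181/2024 = -12181/506 ≈ -24.073)
1/(-46270 + m(-4, 6)*v) = 1/(-46270 - 12*(-12181/506)) = 1/(-46270 + 73086/253) = 1/(-11633224/253) = -253/11633224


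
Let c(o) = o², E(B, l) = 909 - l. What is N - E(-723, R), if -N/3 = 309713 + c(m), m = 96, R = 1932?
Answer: -955764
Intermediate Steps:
N = -956787 (N = -3*(309713 + 96²) = -3*(309713 + 9216) = -3*318929 = -956787)
N - E(-723, R) = -956787 - (909 - 1*1932) = -956787 - (909 - 1932) = -956787 - 1*(-1023) = -956787 + 1023 = -955764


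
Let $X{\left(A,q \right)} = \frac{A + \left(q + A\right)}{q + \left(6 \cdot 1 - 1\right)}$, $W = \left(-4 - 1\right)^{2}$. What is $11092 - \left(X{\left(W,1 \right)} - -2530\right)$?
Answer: $\frac{17107}{2} \approx 8553.5$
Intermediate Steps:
$W = 25$ ($W = \left(-5\right)^{2} = 25$)
$X{\left(A,q \right)} = \frac{q + 2 A}{5 + q}$ ($X{\left(A,q \right)} = \frac{A + \left(A + q\right)}{q + \left(6 - 1\right)} = \frac{q + 2 A}{q + 5} = \frac{q + 2 A}{5 + q}$)
$11092 - \left(X{\left(W,1 \right)} - -2530\right) = 11092 - \left(\frac{1 + 2 \cdot 25}{5 + 1} - -2530\right) = 11092 - \left(\frac{1 + 50}{6} + 2530\right) = 11092 - \left(\frac{1}{6} \cdot 51 + 2530\right) = 11092 - \left(\frac{17}{2} + 2530\right) = 11092 - \frac{5077}{2} = \frac{17107}{2}$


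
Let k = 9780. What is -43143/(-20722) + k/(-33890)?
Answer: 125945511/70226858 ≈ 1.7934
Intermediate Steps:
-43143/(-20722) + k/(-33890) = -43143/(-20722) + 9780/(-33890) = -43143*(-1/20722) + 9780*(-1/33890) = 43143/20722 - 978/3389 = 125945511/70226858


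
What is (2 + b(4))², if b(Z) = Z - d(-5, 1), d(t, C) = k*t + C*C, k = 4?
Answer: 625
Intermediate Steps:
d(t, C) = C² + 4*t (d(t, C) = 4*t + C*C = 4*t + C² = C² + 4*t)
b(Z) = 19 + Z (b(Z) = Z - (1² + 4*(-5)) = Z - (1 - 20) = Z - 1*(-19) = Z + 19 = 19 + Z)
(2 + b(4))² = (2 + (19 + 4))² = (2 + 23)² = 25² = 625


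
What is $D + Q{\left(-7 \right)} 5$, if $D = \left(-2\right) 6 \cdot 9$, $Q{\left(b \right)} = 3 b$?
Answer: $-213$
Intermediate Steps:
$D = -108$ ($D = \left(-12\right) 9 = -108$)
$D + Q{\left(-7 \right)} 5 = -108 + 3 \left(-7\right) 5 = -108 - 105 = -213$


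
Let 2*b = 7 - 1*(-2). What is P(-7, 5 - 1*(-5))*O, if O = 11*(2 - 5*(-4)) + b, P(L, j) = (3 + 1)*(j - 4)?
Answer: 5916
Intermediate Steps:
b = 9/2 (b = (7 - 1*(-2))/2 = (7 + 2)/2 = (1/2)*9 = 9/2 ≈ 4.5000)
P(L, j) = -16 + 4*j (P(L, j) = 4*(-4 + j) = -16 + 4*j)
O = 493/2 (O = 11*(2 - 5*(-4)) + 9/2 = 11*(2 + 20) + 9/2 = 11*22 + 9/2 = 242 + 9/2 = 493/2 ≈ 246.50)
P(-7, 5 - 1*(-5))*O = (-16 + 4*(5 - 1*(-5)))*(493/2) = (-16 + 4*(5 + 5))*(493/2) = (-16 + 4*10)*(493/2) = (-16 + 40)*(493/2) = 24*(493/2) = 5916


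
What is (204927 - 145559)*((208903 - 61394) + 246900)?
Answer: 23415273512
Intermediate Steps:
(204927 - 145559)*((208903 - 61394) + 246900) = 59368*(147509 + 246900) = 59368*394409 = 23415273512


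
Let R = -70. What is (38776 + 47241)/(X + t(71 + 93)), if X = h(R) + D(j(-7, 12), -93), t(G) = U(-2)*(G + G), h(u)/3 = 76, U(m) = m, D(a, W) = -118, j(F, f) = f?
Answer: -86017/546 ≈ -157.54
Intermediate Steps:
h(u) = 228 (h(u) = 3*76 = 228)
t(G) = -4*G (t(G) = -2*(G + G) = -4*G)
X = 110 (X = 228 - 118 = 110)
(38776 + 47241)/(X + t(71 + 93)) = (38776 + 47241)/(110 - 4*(71 + 93)) = 86017/(110 - 4*164) = 86017/(110 - 656) = 86017/(-546) = 86017*(-1/546) = -86017/546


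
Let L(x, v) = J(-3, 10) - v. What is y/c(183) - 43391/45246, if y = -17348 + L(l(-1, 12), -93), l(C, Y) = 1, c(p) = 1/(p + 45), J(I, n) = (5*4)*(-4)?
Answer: -178829428871/45246 ≈ -3.9524e+6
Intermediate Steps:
J(I, n) = -80 (J(I, n) = 20*(-4) = -80)
c(p) = 1/(45 + p)
L(x, v) = -80 - v
y = -17335 (y = -17348 + (-80 - 1*(-93)) = -17348 + (-80 + 93) = -17348 + 13 = -17335)
y/c(183) - 43391/45246 = -17335/(1/(45 + 183)) - 43391/45246 = -17335/(1/228) - 43391*1/45246 = -17335/1/228 - 43391/45246 = -17335*228 - 43391/45246 = -3952380 - 43391/45246 = -178829428871/45246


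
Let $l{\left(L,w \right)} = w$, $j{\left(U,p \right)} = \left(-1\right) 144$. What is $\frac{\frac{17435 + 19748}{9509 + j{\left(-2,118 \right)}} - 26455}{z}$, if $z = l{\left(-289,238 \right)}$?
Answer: $- \frac{123856946}{1114435} \approx -111.14$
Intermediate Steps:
$j{\left(U,p \right)} = -144$
$z = 238$
$\frac{\frac{17435 + 19748}{9509 + j{\left(-2,118 \right)}} - 26455}{z} = \frac{\frac{17435 + 19748}{9509 - 144} - 26455}{238} = \left(\frac{37183}{9365} - 26455\right) \frac{1}{238} = \left(- \frac{247713892}{9365}\right) \frac{1}{238} = - \frac{123856946}{1114435}$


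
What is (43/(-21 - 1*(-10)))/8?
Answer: -43/88 ≈ -0.48864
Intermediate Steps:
(43/(-21 - 1*(-10)))/8 = (43/(-21 + 10))/8 = (43/(-11))/8 = (43*(-1/11))/8 = (⅛)*(-43/11) = -43/88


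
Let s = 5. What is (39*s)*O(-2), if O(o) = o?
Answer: -390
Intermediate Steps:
(39*s)*O(-2) = (39*5)*(-2) = 195*(-2) = -390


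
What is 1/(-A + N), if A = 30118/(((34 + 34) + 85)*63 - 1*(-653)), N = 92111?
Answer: 5146/473988147 ≈ 1.0857e-5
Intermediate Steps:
A = 15059/5146 (A = 30118/((68 + 85)*63 + 653) = 30118/(153*63 + 653) = 30118/(9639 + 653) = 30118/10292 = 30118*(1/10292) = 15059/5146 ≈ 2.9263)
1/(-A + N) = 1/(-1*15059/5146 + 92111) = 1/(-15059/5146 + 92111) = 1/(473988147/5146) = 5146/473988147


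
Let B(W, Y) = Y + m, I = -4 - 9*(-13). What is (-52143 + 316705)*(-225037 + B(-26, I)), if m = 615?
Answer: -59343637658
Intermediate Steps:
I = 113 (I = -4 + 117 = 113)
B(W, Y) = 615 + Y (B(W, Y) = Y + 615 = 615 + Y)
(-52143 + 316705)*(-225037 + B(-26, I)) = (-52143 + 316705)*(-225037 + (615 + 113)) = 264562*(-225037 + 728) = 264562*(-224309) = -59343637658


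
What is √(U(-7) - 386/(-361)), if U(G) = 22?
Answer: 2*√2082/19 ≈ 4.8030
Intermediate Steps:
√(U(-7) - 386/(-361)) = √(22 - 386/(-361)) = √(22 - 386*(-1/361)) = √(22 + 386/361) = √(8328/361) = 2*√2082/19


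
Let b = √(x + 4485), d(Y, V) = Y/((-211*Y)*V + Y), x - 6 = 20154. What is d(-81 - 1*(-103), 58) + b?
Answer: -1/12237 + √24645 ≈ 156.99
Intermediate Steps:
x = 20160 (x = 6 + 20154 = 20160)
d(Y, V) = Y/(Y - 211*V*Y) (d(Y, V) = Y/(-211*V*Y + Y) = Y/(Y - 211*V*Y))
b = √24645 (b = √(20160 + 4485) = √24645 ≈ 156.99)
d(-81 - 1*(-103), 58) + b = -1/(-1 + 211*58) + √24645 = -1/(-1 + 12238) + √24645 = -1/12237 + √24645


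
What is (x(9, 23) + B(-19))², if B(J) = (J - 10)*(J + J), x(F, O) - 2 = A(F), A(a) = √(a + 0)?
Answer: 1225449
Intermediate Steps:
A(a) = √a
x(F, O) = 2 + √F
B(J) = 2*J*(-10 + J) (B(J) = (-10 + J)*(2*J) = 2*J*(-10 + J))
(x(9, 23) + B(-19))² = ((2 + √9) + 2*(-19)*(-10 - 19))² = ((2 + 3) + 2*(-19)*(-29))² = (5 + 1102)² = 1107² = 1225449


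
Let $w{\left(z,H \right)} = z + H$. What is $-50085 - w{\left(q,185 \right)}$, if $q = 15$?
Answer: $-50285$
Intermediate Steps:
$w{\left(z,H \right)} = H + z$
$-50085 - w{\left(q,185 \right)} = -50085 - \left(185 + 15\right) = -50085 - 200 = -50285$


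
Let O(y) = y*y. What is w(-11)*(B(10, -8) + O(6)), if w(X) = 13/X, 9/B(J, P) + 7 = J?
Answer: -507/11 ≈ -46.091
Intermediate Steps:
O(y) = y**2
B(J, P) = 9/(-7 + J)
w(-11)*(B(10, -8) + O(6)) = (13/(-11))*(9/(-7 + 10) + 6**2) = (13*(-1/11))*(9/3 + 36) = -13*(9*(1/3) + 36)/11 = -13*(3 + 36)/11 = -13/11*39 = -507/11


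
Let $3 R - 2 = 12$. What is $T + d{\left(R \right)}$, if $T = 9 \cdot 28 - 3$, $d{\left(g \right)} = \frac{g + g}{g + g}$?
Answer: $250$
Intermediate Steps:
$R = \frac{14}{3}$ ($R = \frac{2}{3} + \frac{1}{3} \cdot 12 = \frac{2}{3} + 4 = \frac{14}{3} \approx 4.6667$)
$d{\left(g \right)} = 1$ ($d{\left(g \right)} = \frac{2 g}{2 g} = 2 g \frac{1}{2 g} = 1$)
$T = 249$ ($T = 252 - 3 = 249$)
$T + d{\left(R \right)} = 249 + 1 = 250$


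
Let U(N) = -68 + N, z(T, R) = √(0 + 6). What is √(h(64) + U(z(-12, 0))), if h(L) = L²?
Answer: √(4028 + √6) ≈ 63.486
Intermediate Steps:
z(T, R) = √6
√(h(64) + U(z(-12, 0))) = √(64² + (-68 + √6)) = √(4096 + (-68 + √6)) = √(4028 + √6)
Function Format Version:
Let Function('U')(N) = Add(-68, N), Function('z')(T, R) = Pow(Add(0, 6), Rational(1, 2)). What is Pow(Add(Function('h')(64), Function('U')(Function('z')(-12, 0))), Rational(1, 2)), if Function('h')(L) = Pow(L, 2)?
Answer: Pow(Add(4028, Pow(6, Rational(1, 2))), Rational(1, 2)) ≈ 63.486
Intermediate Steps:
Function('z')(T, R) = Pow(6, Rational(1, 2))
Pow(Add(Function('h')(64), Function('U')(Function('z')(-12, 0))), Rational(1, 2)) = Pow(Add(Pow(64, 2), Add(-68, Pow(6, Rational(1, 2)))), Rational(1, 2)) = Pow(Add(4096, Add(-68, Pow(6, Rational(1, 2)))), Rational(1, 2)) = Pow(Add(4028, Pow(6, Rational(1, 2))), Rational(1, 2))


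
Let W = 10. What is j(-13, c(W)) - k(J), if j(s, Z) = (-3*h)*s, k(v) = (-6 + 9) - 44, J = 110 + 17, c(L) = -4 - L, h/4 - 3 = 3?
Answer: 977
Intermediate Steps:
h = 24 (h = 12 + 4*3 = 12 + 12 = 24)
J = 127
k(v) = -41 (k(v) = 3 - 44 = -41)
j(s, Z) = -72*s (j(s, Z) = (-3*24)*s = -72*s)
j(-13, c(W)) - k(J) = -72*(-13) - 1*(-41) = 936 + 41 = 977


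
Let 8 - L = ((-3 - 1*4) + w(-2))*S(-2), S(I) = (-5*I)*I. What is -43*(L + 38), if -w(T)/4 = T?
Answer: -2838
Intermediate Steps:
S(I) = -5*I**2
w(T) = -4*T
L = 28 (L = 8 - ((-3 - 1*4) - 4*(-2))*(-5*(-2)**2) = 8 - ((-3 - 4) + 8)*(-5*4) = 8 - (-7 + 8)*(-20) = 8 - (-20) = 8 - 1*(-20) = 8 + 20 = 28)
-43*(L + 38) = -43*(28 + 38) = -43*66 = -2838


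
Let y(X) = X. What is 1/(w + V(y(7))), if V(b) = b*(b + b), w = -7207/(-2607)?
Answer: 2607/262693 ≈ 0.0099241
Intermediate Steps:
w = 7207/2607 (w = -7207*(-1/2607) = 7207/2607 ≈ 2.7645)
V(b) = 2*b² (V(b) = b*(2*b) = 2*b²)
1/(w + V(y(7))) = 1/(7207/2607 + 2*7²) = 1/(7207/2607 + 2*49) = 1/(7207/2607 + 98) = 1/(262693/2607) = 2607/262693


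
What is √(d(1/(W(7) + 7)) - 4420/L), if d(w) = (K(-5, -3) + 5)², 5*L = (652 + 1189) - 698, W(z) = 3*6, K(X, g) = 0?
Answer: 5*√32893/381 ≈ 2.3801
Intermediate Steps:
W(z) = 18
L = 1143/5 (L = ((652 + 1189) - 698)/5 = (1841 - 698)/5 = (⅕)*1143 = 1143/5 ≈ 228.60)
d(w) = 25 (d(w) = (0 + 5)² = 5² = 25)
√(d(1/(W(7) + 7)) - 4420/L) = √(25 - 4420/1143/5) = √(25 - 4420*5/1143) = √(25 - 22100/1143) = √(6475/1143) = 5*√32893/381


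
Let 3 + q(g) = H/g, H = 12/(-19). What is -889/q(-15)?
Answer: 84455/281 ≈ 300.55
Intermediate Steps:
H = -12/19 (H = 12*(-1/19) = -12/19 ≈ -0.63158)
q(g) = -3 - 12/(19*g)
-889/q(-15) = -889/(-3 - 12/19/(-15)) = -889/(-3 - 12/19*(-1/15)) = -889/(-3 + 4/95) = -889/(-281/95) = -889*(-95/281) = 84455/281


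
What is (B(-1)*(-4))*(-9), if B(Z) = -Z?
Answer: 36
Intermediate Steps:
(B(-1)*(-4))*(-9) = (-1*(-1)*(-4))*(-9) = (1*(-4))*(-9) = -4*(-9) = 36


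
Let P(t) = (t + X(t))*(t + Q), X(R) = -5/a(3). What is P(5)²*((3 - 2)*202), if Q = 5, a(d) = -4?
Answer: 1578125/2 ≈ 7.8906e+5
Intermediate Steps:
X(R) = 5/4 (X(R) = -5/(-4) = -5*(-¼) = 5/4)
P(t) = (5 + t)*(5/4 + t) (P(t) = (t + 5/4)*(t + 5) = (5/4 + t)*(5 + t) = (5 + t)*(5/4 + t))
P(5)²*((3 - 2)*202) = (25/4 + 5² + (25/4)*5)²*((3 - 2)*202) = (25/4 + 25 + 125/4)²*(1*202) = (125/2)²*202 = (15625/4)*202 = 1578125/2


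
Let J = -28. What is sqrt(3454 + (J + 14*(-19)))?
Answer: 2*sqrt(790) ≈ 56.214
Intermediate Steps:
sqrt(3454 + (J + 14*(-19))) = sqrt(3454 + (-28 + 14*(-19))) = sqrt(3454 + (-28 - 266)) = sqrt(3454 - 294) = sqrt(3160) = 2*sqrt(790)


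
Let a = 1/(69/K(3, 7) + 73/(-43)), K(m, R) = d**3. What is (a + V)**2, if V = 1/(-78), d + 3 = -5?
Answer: 3089126123281/9902060736516 ≈ 0.31197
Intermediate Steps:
d = -8 (d = -3 - 5 = -8)
K(m, R) = -512 (K(m, R) = (-8)**3 = -512)
a = -22016/40343 (a = 1/(69/(-512) + 73/(-43)) = 1/(69*(-1/512) + 73*(-1/43)) = 1/(-69/512 - 73/43) = 1/(-40343/22016) = -22016/40343 ≈ -0.54572)
V = -1/78 ≈ -0.012821
(a + V)**2 = (-22016/40343 - 1/78)**2 = (-1757591/3146754)**2 = 3089126123281/9902060736516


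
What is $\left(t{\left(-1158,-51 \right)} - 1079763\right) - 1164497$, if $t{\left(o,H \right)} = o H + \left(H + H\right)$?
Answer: $-2185304$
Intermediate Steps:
$t{\left(o,H \right)} = 2 H + H o$ ($t{\left(o,H \right)} = H o + 2 H = 2 H + H o$)
$\left(t{\left(-1158,-51 \right)} - 1079763\right) - 1164497 = \left(- 51 \left(2 - 1158\right) - 1079763\right) - 1164497 = \left(\left(-51\right) \left(-1156\right) - 1079763\right) - 1164497 = \left(58956 - 1079763\right) - 1164497 = -1020807 - 1164497 = -2185304$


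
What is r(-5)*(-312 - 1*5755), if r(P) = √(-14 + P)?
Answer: -6067*I*√19 ≈ -26445.0*I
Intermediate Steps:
r(-5)*(-312 - 1*5755) = √(-14 - 5)*(-312 - 1*5755) = √(-19)*(-312 - 5755) = (I*√19)*(-6067) = -6067*I*√19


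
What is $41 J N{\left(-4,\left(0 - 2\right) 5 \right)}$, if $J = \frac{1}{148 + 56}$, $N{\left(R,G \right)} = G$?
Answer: $- \frac{205}{102} \approx -2.0098$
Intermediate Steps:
$J = \frac{1}{204} \approx 0.004902$
$41 J N{\left(-4,\left(0 - 2\right) 5 \right)} = 41 \cdot \frac{1}{204} \left(0 - 2\right) 5 = \frac{41 \left(\left(-2\right) 5\right)}{204} = \frac{41}{204} \left(-10\right) = - \frac{205}{102}$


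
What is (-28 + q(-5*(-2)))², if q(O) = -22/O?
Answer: 22801/25 ≈ 912.04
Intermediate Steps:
(-28 + q(-5*(-2)))² = (-28 - 22/((-5*(-2))))² = (-28 - 22/10)² = (-28 - 22*⅒)² = (-28 - 11/5)² = (-151/5)² = 22801/25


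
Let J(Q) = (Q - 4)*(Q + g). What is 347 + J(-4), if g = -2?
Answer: 395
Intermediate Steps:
J(Q) = (-4 + Q)*(-2 + Q) (J(Q) = (Q - 4)*(Q - 2) = (-4 + Q)*(-2 + Q))
347 + J(-4) = 347 + (8 + (-4)² - 6*(-4)) = 347 + (8 + 16 + 24) = 347 + 48 = 395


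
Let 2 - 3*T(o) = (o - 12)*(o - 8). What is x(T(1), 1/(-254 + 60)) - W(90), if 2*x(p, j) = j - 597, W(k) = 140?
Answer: -170139/388 ≈ -438.50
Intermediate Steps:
T(o) = ⅔ - (-12 + o)*(-8 + o)/3 (T(o) = ⅔ - (o - 12)*(o - 8)/3 = ⅔ - (-12 + o)*(-8 + o)/3)
x(p, j) = -597/2 + j/2 (x(p, j) = (j - 597)/2 = (-597 + j)/2 = -597/2 + j/2)
x(T(1), 1/(-254 + 60)) - W(90) = (-597/2 + 1/(2*(-254 + 60))) - 1*140 = (-597/2 + (½)/(-194)) - 140 = (-597/2 + (½)*(-1/194)) - 140 = (-597/2 - 1/388) - 140 = -115819/388 - 140 = -170139/388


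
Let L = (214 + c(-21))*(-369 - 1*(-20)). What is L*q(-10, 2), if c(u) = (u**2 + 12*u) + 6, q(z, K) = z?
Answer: 1427410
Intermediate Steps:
c(u) = 6 + u**2 + 12*u
L = -142741 (L = (214 + (6 + (-21)**2 + 12*(-21)))*(-369 - 1*(-20)) = (214 + (6 + 441 - 252))*(-369 + 20) = (214 + 195)*(-349) = 409*(-349) = -142741)
L*q(-10, 2) = -142741*(-10) = 1427410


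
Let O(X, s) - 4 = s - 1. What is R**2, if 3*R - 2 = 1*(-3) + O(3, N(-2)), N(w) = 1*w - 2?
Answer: 4/9 ≈ 0.44444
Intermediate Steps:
N(w) = -2 + w (N(w) = w - 2 = -2 + w)
O(X, s) = 3 + s (O(X, s) = 4 + (s - 1) = 4 + (-1 + s) = 3 + s)
R = -2/3 (R = 2/3 + (1*(-3) + (3 + (-2 - 2)))/3 = 2/3 + (-3 + (3 - 4))/3 = 2/3 + (-3 - 1)/3 = 2/3 + (1/3)*(-4) = 2/3 - 4/3 = -2/3 ≈ -0.66667)
R**2 = (-2/3)**2 = 4/9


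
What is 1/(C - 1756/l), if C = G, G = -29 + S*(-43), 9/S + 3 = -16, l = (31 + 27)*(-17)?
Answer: -9367/64170 ≈ -0.14597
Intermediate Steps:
l = -986 (l = 58*(-17) = -986)
S = -9/19 (S = 9/(-3 - 16) = 9/(-19) = 9*(-1/19) = -9/19 ≈ -0.47368)
G = -164/19 (G = -29 - 9/19*(-43) = -29 + 387/19 = -164/19 ≈ -8.6316)
C = -164/19 ≈ -8.6316
1/(C - 1756/l) = 1/(-164/19 - 1756/(-986)) = 1/(-164/19 - 1756*(-1/986)) = 1/(-164/19 + 878/493) = 1/(-64170/9367) = -9367/64170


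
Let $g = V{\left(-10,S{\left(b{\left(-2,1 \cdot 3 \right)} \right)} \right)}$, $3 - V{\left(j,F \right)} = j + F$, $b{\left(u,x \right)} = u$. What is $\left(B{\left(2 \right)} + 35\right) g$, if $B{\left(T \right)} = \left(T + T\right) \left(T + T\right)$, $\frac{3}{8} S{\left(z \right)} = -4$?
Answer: $1207$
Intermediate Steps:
$S{\left(z \right)} = - \frac{32}{3}$ ($S{\left(z \right)} = \frac{8}{3} \left(-4\right) = - \frac{32}{3}$)
$B{\left(T \right)} = 4 T^{2}$ ($B{\left(T \right)} = 2 T 2 T = 4 T^{2}$)
$V{\left(j,F \right)} = 3 - F - j$ ($V{\left(j,F \right)} = 3 - \left(j + F\right) = 3 - \left(F + j\right) = 3 - F - j$)
$g = \frac{71}{3}$ ($g = 3 - - \frac{32}{3} - -10 = 3 + \frac{32}{3} + 10 = \frac{71}{3} \approx 23.667$)
$\left(B{\left(2 \right)} + 35\right) g = \left(4 \cdot 2^{2} + 35\right) \frac{71}{3} = \left(4 \cdot 4 + 35\right) \frac{71}{3} = \left(16 + 35\right) \frac{71}{3} = 51 \cdot \frac{71}{3} = 1207$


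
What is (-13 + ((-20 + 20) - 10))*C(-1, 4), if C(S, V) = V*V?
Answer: -368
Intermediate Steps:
C(S, V) = V**2
(-13 + ((-20 + 20) - 10))*C(-1, 4) = (-13 + ((-20 + 20) - 10))*4**2 = (-13 + (0 - 10))*16 = (-13 - 10)*16 = -23*16 = -368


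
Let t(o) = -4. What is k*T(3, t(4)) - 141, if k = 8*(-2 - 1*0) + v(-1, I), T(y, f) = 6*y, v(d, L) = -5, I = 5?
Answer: -519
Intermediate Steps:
k = -21 (k = 8*(-2 - 1*0) - 5 = 8*(-2 + 0) - 5 = 8*(-2) - 5 = -16 - 5 = -21)
k*T(3, t(4)) - 141 = -126*3 - 141 = -21*18 - 141 = -378 - 141 = -519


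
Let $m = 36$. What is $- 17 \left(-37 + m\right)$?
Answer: $17$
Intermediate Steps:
$- 17 \left(-37 + m\right) = - 17 \left(-37 + 36\right) = \left(-17\right) \left(-1\right) = 17$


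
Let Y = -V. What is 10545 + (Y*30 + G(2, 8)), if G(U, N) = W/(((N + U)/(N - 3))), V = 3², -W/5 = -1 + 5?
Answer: 10265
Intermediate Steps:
W = -20 (W = -5*(-1 + 5) = -5*4 = -20)
V = 9
G(U, N) = -20*(-3 + N)/(N + U) (G(U, N) = -20*(N - 3)/(N + U) = -20*(-3 + N)/(N + U))
Y = -9 (Y = -1*9 = -9)
10545 + (Y*30 + G(2, 8)) = 10545 + (-9*30 + 20*(3 - 1*8)/(8 + 2)) = 10545 + (-270 + 20*(3 - 8)/10) = 10545 + (-270 + 20*(⅒)*(-5)) = 10545 + (-270 - 10) = 10545 - 280 = 10265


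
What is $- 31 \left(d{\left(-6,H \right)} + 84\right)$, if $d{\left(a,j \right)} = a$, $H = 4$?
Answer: $-2418$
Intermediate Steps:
$- 31 \left(d{\left(-6,H \right)} + 84\right) = - 31 \left(-6 + 84\right) = \left(-31\right) 78 = -2418$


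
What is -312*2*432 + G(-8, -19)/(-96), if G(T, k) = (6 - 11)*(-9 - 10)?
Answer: -25878623/96 ≈ -2.6957e+5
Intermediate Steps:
G(T, k) = 95 (G(T, k) = -5*(-19) = 95)
-312*2*432 + G(-8, -19)/(-96) = -312*2*432 + 95/(-96) = -78*8*432 + 95*(-1/96) = -624*432 - 95/96 = -269568 - 95/96 = -25878623/96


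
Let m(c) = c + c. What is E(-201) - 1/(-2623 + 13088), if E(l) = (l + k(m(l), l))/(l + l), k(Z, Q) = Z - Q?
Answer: 10464/10465 ≈ 0.99990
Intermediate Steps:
m(c) = 2*c
E(l) = 1 (E(l) = (l + (2*l - l))/(l + l) = (l + l)/((2*l)) = (2*l)*(1/(2*l)) = 1)
E(-201) - 1/(-2623 + 13088) = 1 - 1/(-2623 + 13088) = 1 - 1/10465 = 10464/10465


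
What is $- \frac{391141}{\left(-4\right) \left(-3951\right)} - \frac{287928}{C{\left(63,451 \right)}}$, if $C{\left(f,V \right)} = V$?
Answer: $- \frac{4726818703}{7127604} \approx -663.17$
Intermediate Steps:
$- \frac{391141}{\left(-4\right) \left(-3951\right)} - \frac{287928}{C{\left(63,451 \right)}} = - \frac{391141}{\left(-4\right) \left(-3951\right)} - \frac{287928}{451} = - \frac{391141}{15804} - \frac{287928}{451} = - \frac{4726818703}{7127604}$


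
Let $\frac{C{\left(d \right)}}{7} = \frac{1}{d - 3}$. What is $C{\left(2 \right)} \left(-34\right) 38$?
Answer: $9044$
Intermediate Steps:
$C{\left(d \right)} = \frac{7}{-3 + d}$ ($C{\left(d \right)} = \frac{7}{d - 3} = \frac{7}{-3 + d}$)
$C{\left(2 \right)} \left(-34\right) 38 = \frac{7}{-3 + 2} \left(-34\right) 38 = \frac{7}{-1} \left(-34\right) 38 = 7 \left(-1\right) \left(-34\right) 38 = \left(-7\right) \left(-34\right) 38 = 238 \cdot 38 = 9044$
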